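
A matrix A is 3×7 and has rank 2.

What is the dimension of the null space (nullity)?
5

The rank-nullity theorem for an m×n matrix states:
rank(A) + nullity(A) = n (the number of columns).
Here n = 7 and rank(A) = 2, so nullity(A) = 7 - 2 = 5.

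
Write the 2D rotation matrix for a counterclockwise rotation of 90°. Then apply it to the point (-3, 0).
R = [[0, -1], [1, 0]]; R·(-3, 0) = (0, -3)

Rotation matrix formula: R(θ) = [[cos θ, -sin θ], [sin θ, cos θ]]
For θ = 90°:
cos(90°) = 0
sin(90°) = 1
R = [[0, -1], [1, 0]]
Apply to (-3, 0): [0·-3 + (-1)·0, 1·-3 + 0·0] = (0, -3)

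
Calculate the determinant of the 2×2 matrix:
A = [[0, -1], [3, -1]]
3

For A = [[a, b], [c, d]], det(A) = a*d - b*c.
det(A) = (0)*(-1) - (-1)*(3) = 0 - -3 = 3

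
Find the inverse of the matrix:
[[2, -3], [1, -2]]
[[2, -3], [1, -2]]

For [[a,b],[c,d]], inverse = (1/det)·[[d,-b],[-c,a]]
det = 2·-2 - -3·1 = -1
Inverse = (1/-1)·[[-2, 3], [-1, 2]]
        = [[2, -3], [1, -2]]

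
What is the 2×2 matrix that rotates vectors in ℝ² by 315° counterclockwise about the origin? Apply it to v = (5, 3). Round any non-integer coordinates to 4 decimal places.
R = [[√2/2, √2/2], [-√2/2, √2/2]]; R·v = (5.6569, -1.4142)

A counterclockwise rotation by angle θ in ℝ² has matrix R(θ) = [[cos θ, -sin θ], [sin θ, cos θ]].
For θ = 315°: cos θ = √2/2, sin θ = -√2/2.
R(315°) = [[√2/2, √2/2], [-√2/2, √2/2]].
R·v = [√2/2·5 + (√2/2)·3, -√2/2·5 + √2/2·3] = (5.6569, -1.4142).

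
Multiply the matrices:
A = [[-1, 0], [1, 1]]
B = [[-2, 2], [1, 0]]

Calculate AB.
[[2, -2], [-1, 2]]

Each entry (i,j) of AB = sum over k of A[i][k]*B[k][j].
(AB)[0][0] = (-1)*(-2) + (0)*(1) = 2
(AB)[0][1] = (-1)*(2) + (0)*(0) = -2
(AB)[1][0] = (1)*(-2) + (1)*(1) = -1
(AB)[1][1] = (1)*(2) + (1)*(0) = 2
AB = [[2, -2], [-1, 2]]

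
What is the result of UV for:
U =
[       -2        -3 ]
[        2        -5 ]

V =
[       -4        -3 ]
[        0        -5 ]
UV =
[        8        21 ]
[       -8        19 ]

Matrix multiplication: (UV)[i][j] = sum over k of U[i][k] * V[k][j].
  (UV)[0][0] = (-2)*(-4) + (-3)*(0) = 8
  (UV)[0][1] = (-2)*(-3) + (-3)*(-5) = 21
  (UV)[1][0] = (2)*(-4) + (-5)*(0) = -8
  (UV)[1][1] = (2)*(-3) + (-5)*(-5) = 19
UV =
[        8        21 ]
[       -8        19 ]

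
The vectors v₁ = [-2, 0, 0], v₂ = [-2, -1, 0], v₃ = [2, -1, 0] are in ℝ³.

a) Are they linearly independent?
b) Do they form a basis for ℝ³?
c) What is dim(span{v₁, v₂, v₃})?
Not independent, not a basis, dim(span) = 2

Check whether v₃ can be written as a linear combination of v₁ and v₂.
v₃ = (-2)·v₁ + (1)·v₂ = [2, -1, 0], so the three vectors are linearly dependent.
Thus they do not form a basis for ℝ³, and dim(span{v₁, v₂, v₃}) = 2 (spanned by v₁ and v₂).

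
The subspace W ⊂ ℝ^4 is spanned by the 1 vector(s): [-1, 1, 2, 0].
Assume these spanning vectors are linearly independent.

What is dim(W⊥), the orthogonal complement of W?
dim(W⊥) = 3

For any subspace W of ℝ^n, dim(W) + dim(W⊥) = n (the whole-space dimension).
Here the given 1 vectors are linearly independent, so dim(W) = 1.
Thus dim(W⊥) = n - dim(W) = 4 - 1 = 3.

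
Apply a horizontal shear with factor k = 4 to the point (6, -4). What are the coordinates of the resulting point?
(-10, -4)

Shear matrix for horizontal shear with factor k = 4:
[[1, 4], [0, 1]]
Result: (6, -4) → (-10, -4)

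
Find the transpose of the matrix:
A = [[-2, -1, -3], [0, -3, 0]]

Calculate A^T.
[[-2, 0], [-1, -3], [-3, 0]]

The transpose sends entry (i,j) to (j,i); rows become columns.
Row 0 of A: [-2, -1, -3] -> column 0 of A^T.
Row 1 of A: [0, -3, 0] -> column 1 of A^T.
A^T = [[-2, 0], [-1, -3], [-3, 0]]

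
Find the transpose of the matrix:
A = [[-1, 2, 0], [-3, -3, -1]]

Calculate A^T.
[[-1, -3], [2, -3], [0, -1]]

The transpose sends entry (i,j) to (j,i); rows become columns.
Row 0 of A: [-1, 2, 0] -> column 0 of A^T.
Row 1 of A: [-3, -3, -1] -> column 1 of A^T.
A^T = [[-1, -3], [2, -3], [0, -1]]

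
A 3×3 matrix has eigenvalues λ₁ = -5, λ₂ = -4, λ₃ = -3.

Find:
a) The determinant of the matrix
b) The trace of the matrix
det = -60, trace = -12

Two standard eigenvalue identities:
- det(A) equals the product of the eigenvalues (counted with multiplicity).
- trace(A) equals the sum of the eigenvalues.
det(A) = (-5)*(-4)*(-3) = -60.
trace(A) = -5 - 4 - 3 = -12.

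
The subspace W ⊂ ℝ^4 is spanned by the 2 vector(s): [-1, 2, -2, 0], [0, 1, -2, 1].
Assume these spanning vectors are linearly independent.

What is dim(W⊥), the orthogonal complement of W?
dim(W⊥) = 2

For any subspace W of ℝ^n, dim(W) + dim(W⊥) = n (the whole-space dimension).
Here the given 2 vectors are linearly independent, so dim(W) = 2.
Thus dim(W⊥) = n - dim(W) = 4 - 2 = 2.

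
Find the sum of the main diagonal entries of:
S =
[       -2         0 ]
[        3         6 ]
tr(S) = -2 + 6 = 4

The trace of a square matrix is the sum of its diagonal entries.
Diagonal entries of S: S[0][0] = -2, S[1][1] = 6.
tr(S) = -2 + 6 = 4.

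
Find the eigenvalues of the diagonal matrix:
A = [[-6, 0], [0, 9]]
λ₁ = -6, λ₂ = 9

The characteristic polynomial of A is det(A - λI) = (-6 - λ)(9 - λ) = 0.
The roots are λ = -6 and λ = 9, so the eigenvalues are the diagonal entries.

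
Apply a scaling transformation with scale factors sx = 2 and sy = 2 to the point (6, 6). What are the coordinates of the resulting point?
(12, 12)

Scaling matrix:
[[2, 0], [0, 2]]
Result: (6 × 2, 6 × 2) = (12, 12)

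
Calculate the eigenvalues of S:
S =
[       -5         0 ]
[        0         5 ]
λ = -5, 5

Solve det(S - λI) = 0. For a 2×2 matrix the characteristic equation is λ² - (trace)λ + det = 0.
trace(S) = a + d = -5 + 5 = 0.
det(S) = a*d - b*c = (-5)*(5) - (0)*(0) = -25 - 0 = -25.
Characteristic equation: λ² - (0)λ + (-25) = 0.
Discriminant = (0)² - 4*(-25) = 0 + 100 = 100.
λ = (0 ± √100) / 2 = (0 ± 10) / 2 = -5, 5.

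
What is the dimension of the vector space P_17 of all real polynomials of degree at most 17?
Dimension = 18

A polynomial of degree at most 17 can be written as a₀ + a₁x + a₂x² + … + a_17x^17, with 18 free coefficients a₀, …, a_17.
The set {1, x, x², …, x^17} is a basis: it spans P_17 (every such polynomial is a linear combination of these) and is linearly independent (a polynomial is zero iff all its coefficients are zero).
Therefore dim(P_17) = 17 + 1 = 18.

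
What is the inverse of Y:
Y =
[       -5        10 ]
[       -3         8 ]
det(Y) = -10
Y⁻¹ =
[     -4/5         1 ]
[    -3/10       1/2 ]

For a 2×2 matrix Y = [[a, b], [c, d]] with det(Y) ≠ 0, Y⁻¹ = (1/det(Y)) * [[d, -b], [-c, a]].
det(Y) = (-5)*(8) - (10)*(-3) = -40 + 30 = -10.
Y⁻¹ = (1/-10) * [[8, -10], [3, -5]].
Dividing each entry by -10 and reducing:
Y⁻¹ =
[     -4/5         1 ]
[    -3/10       1/2 ]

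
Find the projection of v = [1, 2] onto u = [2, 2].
[3/2, 3/2]

The projection of v onto u is proj_u(v) = ((v·u) / (u·u)) · u.
v·u = (1)*(2) + (2)*(2) = 6.
u·u = (2)*(2) + (2)*(2) = 8.
coefficient = 6 / 8 = 3/4.
proj_u(v) = 3/4 · [2, 2] = [3/2, 3/2].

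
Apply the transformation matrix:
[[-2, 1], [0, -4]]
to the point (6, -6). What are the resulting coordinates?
(-18, 24)

Matrix multiplication:
[[-2, 1], [0, -4]] × [6, -6]ᵀ
= [-2×6 + 1×-6, 0×6 + -4×-6]ᵀ
= [-18.0000, 24.0000]ᵀ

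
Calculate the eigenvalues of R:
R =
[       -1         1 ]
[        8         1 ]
λ = -3, 3

Solve det(R - λI) = 0. For a 2×2 matrix the characteristic equation is λ² - (trace)λ + det = 0.
trace(R) = a + d = -1 + 1 = 0.
det(R) = a*d - b*c = (-1)*(1) - (1)*(8) = -1 - 8 = -9.
Characteristic equation: λ² - (0)λ + (-9) = 0.
Discriminant = (0)² - 4*(-9) = 0 + 36 = 36.
λ = (0 ± √36) / 2 = (0 ± 6) / 2 = -3, 3.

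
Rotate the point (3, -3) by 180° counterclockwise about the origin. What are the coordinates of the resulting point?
(-3, 3)

Rotation matrix R(θ) = [[cos θ, -sin θ], [sin θ, cos θ]]; for θ = 180°:
R = [[-1, 0], [0, -1]]
Result: R × [3, -3]ᵀ = [-1·3 + (0)·-3, 0·3 + (-1)·-3]ᵀ = (-3, 3)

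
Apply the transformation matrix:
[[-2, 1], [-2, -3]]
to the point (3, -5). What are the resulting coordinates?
(-11, 9)

Matrix multiplication:
[[-2, 1], [-2, -3]] × [3, -5]ᵀ
= [-2×3 + 1×-5, -2×3 + -3×-5]ᵀ
= [-11.0000, 9.0000]ᵀ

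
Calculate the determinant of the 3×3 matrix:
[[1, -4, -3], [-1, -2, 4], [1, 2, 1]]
-30

Expansion along first row:
det = 1·det([[-2,4],[2,1]]) - -4·det([[-1,4],[1,1]]) + -3·det([[-1,-2],[1,2]])
    = 1·(-2·1 - 4·2) - -4·(-1·1 - 4·1) + -3·(-1·2 - -2·1)
    = 1·-10 - -4·-5 + -3·0
    = -10 + -20 + 0 = -30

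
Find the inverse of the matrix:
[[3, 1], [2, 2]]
[[1/2, -1/4], [-1/2, 3/4]]

For [[a,b],[c,d]], inverse = (1/det)·[[d,-b],[-c,a]]
det = 3·2 - 1·2 = 4
Inverse = (1/4)·[[2, -1], [-2, 3]]
        = [[1/2, -1/4], [-1/2, 3/4]]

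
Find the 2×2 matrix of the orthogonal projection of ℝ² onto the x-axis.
[[1, 0], [0, 0]]

The orthogonal projection onto the line spanned by a nonzero vector u = (a, b) has matrix P = (u uᵀ) / (uᵀ u) = (1/(a² + b²)) · [[a², ab], [ab, b²]].
Here u = (1, 0), so a² + b² = 1 + 0 = 1.
P = (1/1) · [[1, 0], [0, 0]] = [[1, 0], [0, 0]].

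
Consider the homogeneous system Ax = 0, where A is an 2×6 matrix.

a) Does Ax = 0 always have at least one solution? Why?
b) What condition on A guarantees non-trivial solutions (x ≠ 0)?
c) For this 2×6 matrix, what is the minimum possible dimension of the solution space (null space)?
a) Yes, x = 0 is always a solution. b) When A has linearly dependent columns (rank < n). c) Minimum nullity = 4.

a) x = 0 satisfies A·0 = 0, so the zero vector is always a solution.
b) Non-trivial solutions exist iff the columns of A are linearly dependent, equivalently rank(A) < n (the number of columns).
c) By rank-nullity, rank(A) + nullity(A) = n = 6. Since A has only 2 rows, rank(A) ≤ 2, so nullity(A) ≥ 6 - 2 = 4.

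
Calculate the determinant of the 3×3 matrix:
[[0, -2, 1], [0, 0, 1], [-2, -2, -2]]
4

Expansion along first row:
det = 0·det([[0,1],[-2,-2]]) - -2·det([[0,1],[-2,-2]]) + 1·det([[0,0],[-2,-2]])
    = 0·(0·-2 - 1·-2) - -2·(0·-2 - 1·-2) + 1·(0·-2 - 0·-2)
    = 0·2 - -2·2 + 1·0
    = 0 + 4 + 0 = 4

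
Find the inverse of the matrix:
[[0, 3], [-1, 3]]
[[1, -1], [1/3, 0]]

For [[a,b],[c,d]], inverse = (1/det)·[[d,-b],[-c,a]]
det = 0·3 - 3·-1 = 3
Inverse = (1/3)·[[3, -3], [1, 0]]
        = [[1, -1], [1/3, 0]]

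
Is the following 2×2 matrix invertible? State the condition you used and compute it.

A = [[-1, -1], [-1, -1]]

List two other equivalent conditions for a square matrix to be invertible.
No, not invertible; det(A) = 0 (two rows are equal, so the rows are linearly dependent). Equivalent conditions (failing for this A): rank(A) < 2; Ax = 0 has non-trivial solutions; 0 is an eigenvalue; the columns are linearly dependent.

To check invertibility, compute det(A).
In this matrix, row 0 and the last row are identical, so one row is a scalar multiple of another and the rows are linearly dependent.
A matrix with linearly dependent rows has det = 0 and is not invertible.
Equivalent failed conditions:
- rank(A) < 2.
- Ax = 0 has non-trivial solutions.
- 0 is an eigenvalue.
- The columns are linearly dependent.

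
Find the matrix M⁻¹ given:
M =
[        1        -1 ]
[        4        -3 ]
det(M) = 1
M⁻¹ =
[       -3         1 ]
[       -4         1 ]

For a 2×2 matrix M = [[a, b], [c, d]] with det(M) ≠ 0, M⁻¹ = (1/det(M)) * [[d, -b], [-c, a]].
det(M) = (1)*(-3) - (-1)*(4) = -3 + 4 = 1.
M⁻¹ = (1/1) * [[-3, 1], [-4, 1]].
Dividing each entry by 1 and reducing:
M⁻¹ =
[       -3         1 ]
[       -4         1 ]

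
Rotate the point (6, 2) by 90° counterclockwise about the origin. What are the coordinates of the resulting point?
(-2, 6)

Rotation matrix R(θ) = [[cos θ, -sin θ], [sin θ, cos θ]]; for θ = 90°:
R = [[0, -1], [1, 0]]
Result: R × [6, 2]ᵀ = [0·6 + (-1)·2, 1·6 + (0)·2]ᵀ = (-2, 6)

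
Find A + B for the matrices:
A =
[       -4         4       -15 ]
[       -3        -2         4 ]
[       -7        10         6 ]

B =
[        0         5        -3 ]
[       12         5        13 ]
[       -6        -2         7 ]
A + B =
[       -4         9       -18 ]
[        9         3        17 ]
[      -13         8        13 ]

Matrix addition is elementwise: (A+B)[i][j] = A[i][j] + B[i][j].
  (A+B)[0][0] = (-4) + (0) = -4
  (A+B)[0][1] = (4) + (5) = 9
  (A+B)[0][2] = (-15) + (-3) = -18
  (A+B)[1][0] = (-3) + (12) = 9
  (A+B)[1][1] = (-2) + (5) = 3
  (A+B)[1][2] = (4) + (13) = 17
  (A+B)[2][0] = (-7) + (-6) = -13
  (A+B)[2][1] = (10) + (-2) = 8
  (A+B)[2][2] = (6) + (7) = 13
A + B =
[       -4         9       -18 ]
[        9         3        17 ]
[      -13         8        13 ]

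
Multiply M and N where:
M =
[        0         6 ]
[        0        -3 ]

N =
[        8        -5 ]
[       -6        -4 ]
MN =
[      -36       -24 ]
[       18        12 ]

Matrix multiplication: (MN)[i][j] = sum over k of M[i][k] * N[k][j].
  (MN)[0][0] = (0)*(8) + (6)*(-6) = -36
  (MN)[0][1] = (0)*(-5) + (6)*(-4) = -24
  (MN)[1][0] = (0)*(8) + (-3)*(-6) = 18
  (MN)[1][1] = (0)*(-5) + (-3)*(-4) = 12
MN =
[      -36       -24 ]
[       18        12 ]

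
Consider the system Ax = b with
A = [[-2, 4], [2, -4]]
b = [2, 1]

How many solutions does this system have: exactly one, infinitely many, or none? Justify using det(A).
No solution

det(A) = (-2)*(-4) - (4)*(2) = 0, so A is singular.
The column space of A is span(column 1) = span([-2, 2]).
b = [2, 1] is not a scalar multiple of column 1, so b ∉ column space and the system is inconsistent — no solution.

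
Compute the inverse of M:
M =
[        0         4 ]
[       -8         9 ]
det(M) = 32
M⁻¹ =
[     9/32      -1/8 ]
[      1/4         0 ]

For a 2×2 matrix M = [[a, b], [c, d]] with det(M) ≠ 0, M⁻¹ = (1/det(M)) * [[d, -b], [-c, a]].
det(M) = (0)*(9) - (4)*(-8) = 0 + 32 = 32.
M⁻¹ = (1/32) * [[9, -4], [8, 0]].
Dividing each entry by 32 and reducing:
M⁻¹ =
[     9/32      -1/8 ]
[      1/4         0 ]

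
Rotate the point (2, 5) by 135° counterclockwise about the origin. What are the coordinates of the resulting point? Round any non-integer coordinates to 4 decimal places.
(-4.9497, -2.1213)

Rotation matrix R(θ) = [[cos θ, -sin θ], [sin θ, cos θ]]; for θ = 135°:
R = [[-√2/2, -√2/2], [√2/2, -√2/2]]
Result: R × [2, 5]ᵀ = [-√2/2·2 + (-√2/2)·5, √2/2·2 + (-√2/2)·5]ᵀ = (-4.9497, -2.1213)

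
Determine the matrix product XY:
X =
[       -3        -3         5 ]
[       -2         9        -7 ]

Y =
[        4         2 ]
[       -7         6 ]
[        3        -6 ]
XY =
[       24       -54 ]
[      -92        92 ]

Matrix multiplication: (XY)[i][j] = sum over k of X[i][k] * Y[k][j].
  (XY)[0][0] = (-3)*(4) + (-3)*(-7) + (5)*(3) = 24
  (XY)[0][1] = (-3)*(2) + (-3)*(6) + (5)*(-6) = -54
  (XY)[1][0] = (-2)*(4) + (9)*(-7) + (-7)*(3) = -92
  (XY)[1][1] = (-2)*(2) + (9)*(6) + (-7)*(-6) = 92
XY =
[       24       -54 ]
[      -92        92 ]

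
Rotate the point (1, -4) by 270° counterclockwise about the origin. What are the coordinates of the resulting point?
(-4, -1)

Rotation matrix R(θ) = [[cos θ, -sin θ], [sin θ, cos θ]]; for θ = 270°:
R = [[0, 1], [-1, 0]]
Result: R × [1, -4]ᵀ = [0·1 + (1)·-4, -1·1 + (0)·-4]ᵀ = (-4, -1)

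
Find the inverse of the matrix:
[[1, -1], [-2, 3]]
[[3, 1], [2, 1]]

For [[a,b],[c,d]], inverse = (1/det)·[[d,-b],[-c,a]]
det = 1·3 - -1·-2 = 1
Inverse = (1/1)·[[3, 1], [2, 1]]
        = [[3, 1], [2, 1]]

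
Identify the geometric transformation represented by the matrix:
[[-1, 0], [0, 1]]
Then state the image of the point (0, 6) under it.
reflection across the y-axis; image of (0, 6) is (0, 6)

This is a symmetric orthogonal matrix with determinant -1, which characterizes a reflection in ℝ².
The matrix [[-1, 0], [0, 1]] represents: reflection across the y-axis.
Applying it to (0, 6): [-1·0 + 0·6, 0·0 + 1·6] = (0, 6).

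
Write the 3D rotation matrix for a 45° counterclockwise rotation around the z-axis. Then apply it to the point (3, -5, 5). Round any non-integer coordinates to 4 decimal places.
R = [[√2/2, -√2/2, 0], [√2/2, √2/2, 0], [0, 0, 1]]; R·(3, -5, 5) = (5.6569, -1.4142, 5.0000)

Rotation matrix for 45° around z-axis:
cos(45°) = √2/2, sin(45°) = √2/2
R = [[√2/2, -√2/2, 0], [√2/2, √2/2, 0], [0, 0, 1]]
Apply to (3, -5, 5): R·[3, -5, 5]ᵀ = (5.6569, -1.4142, 5.0000)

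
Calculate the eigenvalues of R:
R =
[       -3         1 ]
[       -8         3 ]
λ = -1, 1

Solve det(R - λI) = 0. For a 2×2 matrix the characteristic equation is λ² - (trace)λ + det = 0.
trace(R) = a + d = -3 + 3 = 0.
det(R) = a*d - b*c = (-3)*(3) - (1)*(-8) = -9 + 8 = -1.
Characteristic equation: λ² - (0)λ + (-1) = 0.
Discriminant = (0)² - 4*(-1) = 0 + 4 = 4.
λ = (0 ± √4) / 2 = (0 ± 2) / 2 = -1, 1.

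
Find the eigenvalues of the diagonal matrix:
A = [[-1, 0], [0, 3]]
λ₁ = -1, λ₂ = 3

The characteristic polynomial of A is det(A - λI) = (-1 - λ)(3 - λ) = 0.
The roots are λ = -1 and λ = 3, so the eigenvalues are the diagonal entries.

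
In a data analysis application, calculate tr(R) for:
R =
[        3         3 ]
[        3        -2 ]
tr(R) = 3 - 2 = 1

The trace of a square matrix is the sum of its diagonal entries.
Diagonal entries of R: R[0][0] = 3, R[1][1] = -2.
tr(R) = 3 - 2 = 1.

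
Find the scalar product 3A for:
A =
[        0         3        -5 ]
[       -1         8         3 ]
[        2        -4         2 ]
3A =
[        0         9       -15 ]
[       -3        24         9 ]
[        6       -12         6 ]

Scalar multiplication is elementwise: (3A)[i][j] = 3 * A[i][j].
  (3A)[0][0] = 3 * (0) = 0
  (3A)[0][1] = 3 * (3) = 9
  (3A)[0][2] = 3 * (-5) = -15
  (3A)[1][0] = 3 * (-1) = -3
  (3A)[1][1] = 3 * (8) = 24
  (3A)[1][2] = 3 * (3) = 9
  (3A)[2][0] = 3 * (2) = 6
  (3A)[2][1] = 3 * (-4) = -12
  (3A)[2][2] = 3 * (2) = 6
3A =
[        0         9       -15 ]
[       -3        24         9 ]
[        6       -12         6 ]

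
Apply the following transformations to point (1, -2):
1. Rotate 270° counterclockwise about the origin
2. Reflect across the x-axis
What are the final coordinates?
(-2, 1)

Step 1: Rotate 270° → (-2, -1)
Step 2: Reflect across the x-axis → (-2, 1)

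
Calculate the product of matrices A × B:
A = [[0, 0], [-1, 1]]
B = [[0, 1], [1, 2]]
[[0, 0], [1, 1]]

Matrix multiplication:
C[0][0] = 0×0 + 0×1 = 0
C[0][1] = 0×1 + 0×2 = 0
C[1][0] = -1×0 + 1×1 = 1
C[1][1] = -1×1 + 1×2 = 1
Result: [[0, 0], [1, 1]]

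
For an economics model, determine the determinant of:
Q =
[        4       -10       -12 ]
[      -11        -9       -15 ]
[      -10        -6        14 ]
det(Q) = -3616

Expand along row 0 (cofactor expansion): det(Q) = a*(e*i - f*h) - b*(d*i - f*g) + c*(d*h - e*g), where the 3×3 is [[a, b, c], [d, e, f], [g, h, i]].
Minor M_00 = (-9)*(14) - (-15)*(-6) = -126 - 90 = -216.
Minor M_01 = (-11)*(14) - (-15)*(-10) = -154 - 150 = -304.
Minor M_02 = (-11)*(-6) - (-9)*(-10) = 66 - 90 = -24.
det(Q) = (4)*(-216) - (-10)*(-304) + (-12)*(-24) = -864 - 3040 + 288 = -3616.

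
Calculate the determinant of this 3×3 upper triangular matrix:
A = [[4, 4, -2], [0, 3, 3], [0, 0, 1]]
12

The determinant of a triangular matrix is the product of its diagonal entries (the off-diagonal entries above the diagonal do not affect it).
det(A) = (4) * (3) * (1) = 12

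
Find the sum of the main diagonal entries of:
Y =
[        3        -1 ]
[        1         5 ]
tr(Y) = 3 + 5 = 8

The trace of a square matrix is the sum of its diagonal entries.
Diagonal entries of Y: Y[0][0] = 3, Y[1][1] = 5.
tr(Y) = 3 + 5 = 8.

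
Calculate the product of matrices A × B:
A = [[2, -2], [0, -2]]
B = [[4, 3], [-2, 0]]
[[12, 6], [4, 0]]

Matrix multiplication:
C[0][0] = 2×4 + -2×-2 = 12
C[0][1] = 2×3 + -2×0 = 6
C[1][0] = 0×4 + -2×-2 = 4
C[1][1] = 0×3 + -2×0 = 0
Result: [[12, 6], [4, 0]]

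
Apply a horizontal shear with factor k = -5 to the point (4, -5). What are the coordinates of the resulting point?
(29, -5)

Shear matrix for horizontal shear with factor k = -5:
[[1, -5], [0, 1]]
Result: (4, -5) → (29, -5)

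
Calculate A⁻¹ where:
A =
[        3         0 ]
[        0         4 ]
det(A) = 12
A⁻¹ =
[      1/3         0 ]
[        0       1/4 ]

For a 2×2 matrix A = [[a, b], [c, d]] with det(A) ≠ 0, A⁻¹ = (1/det(A)) * [[d, -b], [-c, a]].
det(A) = (3)*(4) - (0)*(0) = 12 - 0 = 12.
A⁻¹ = (1/12) * [[4, 0], [0, 3]].
Dividing each entry by 12 and reducing:
A⁻¹ =
[      1/3         0 ]
[        0       1/4 ]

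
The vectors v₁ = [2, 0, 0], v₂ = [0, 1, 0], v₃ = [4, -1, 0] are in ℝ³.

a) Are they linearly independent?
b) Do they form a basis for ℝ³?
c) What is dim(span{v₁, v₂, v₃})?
Not independent, not a basis, dim(span) = 2

Check whether v₃ can be written as a linear combination of v₁ and v₂.
v₃ = (2)·v₁ + (-1)·v₂ = [4, -1, 0], so the three vectors are linearly dependent.
Thus they do not form a basis for ℝ³, and dim(span{v₁, v₂, v₃}) = 2 (spanned by v₁ and v₂).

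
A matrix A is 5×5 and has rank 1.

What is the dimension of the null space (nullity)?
4

The rank-nullity theorem for an m×n matrix states:
rank(A) + nullity(A) = n (the number of columns).
Here n = 5 and rank(A) = 1, so nullity(A) = 5 - 1 = 4.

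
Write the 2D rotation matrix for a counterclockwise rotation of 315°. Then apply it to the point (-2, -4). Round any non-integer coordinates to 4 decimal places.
R = [[√2/2, √2/2], [-√2/2, √2/2]]; R·(-2, -4) = (-4.2426, -1.4142)

Rotation matrix formula: R(θ) = [[cos θ, -sin θ], [sin θ, cos θ]]
For θ = 315°:
cos(315°) = √2/2
sin(315°) = -√2/2
R = [[√2/2, √2/2], [-√2/2, √2/2]]
Apply to (-2, -4): [√2/2·-2 + (√2/2)·-4, -√2/2·-2 + √2/2·-4] = (-4.2426, -1.4142)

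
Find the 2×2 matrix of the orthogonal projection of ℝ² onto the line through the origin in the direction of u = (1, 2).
[[1/5, 2/5], [2/5, 4/5]]

The orthogonal projection onto the line spanned by a nonzero vector u = (a, b) has matrix P = (u uᵀ) / (uᵀ u) = (1/(a² + b²)) · [[a², ab], [ab, b²]].
Here u = (1, 2), so a² + b² = 1 + 4 = 5.
P = (1/5) · [[1, 2], [2, 4]] = [[1/5, 2/5], [2/5, 4/5]].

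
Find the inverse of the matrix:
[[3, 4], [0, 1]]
[[1/3, -4/3], [0, 1]]

For [[a,b],[c,d]], inverse = (1/det)·[[d,-b],[-c,a]]
det = 3·1 - 4·0 = 3
Inverse = (1/3)·[[1, -4], [0, 3]]
        = [[1/3, -4/3], [0, 1]]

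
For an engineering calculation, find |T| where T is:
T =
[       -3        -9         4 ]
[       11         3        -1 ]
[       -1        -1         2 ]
det(T) = 142

Expand along row 0 (cofactor expansion): det(T) = a*(e*i - f*h) - b*(d*i - f*g) + c*(d*h - e*g), where the 3×3 is [[a, b, c], [d, e, f], [g, h, i]].
Minor M_00 = (3)*(2) - (-1)*(-1) = 6 - 1 = 5.
Minor M_01 = (11)*(2) - (-1)*(-1) = 22 - 1 = 21.
Minor M_02 = (11)*(-1) - (3)*(-1) = -11 + 3 = -8.
det(T) = (-3)*(5) - (-9)*(21) + (4)*(-8) = -15 + 189 - 32 = 142.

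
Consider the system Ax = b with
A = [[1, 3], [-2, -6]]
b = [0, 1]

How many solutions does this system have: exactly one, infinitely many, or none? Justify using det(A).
No solution

det(A) = (1)*(-6) - (3)*(-2) = 0, so A is singular.
The column space of A is span(column 1) = span([1, -2]).
b = [0, 1] is not a scalar multiple of column 1, so b ∉ column space and the system is inconsistent — no solution.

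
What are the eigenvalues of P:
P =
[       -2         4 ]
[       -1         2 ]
λ = 0, 0

Solve det(P - λI) = 0. For a 2×2 matrix the characteristic equation is λ² - (trace)λ + det = 0.
trace(P) = a + d = -2 + 2 = 0.
det(P) = a*d - b*c = (-2)*(2) - (4)*(-1) = -4 + 4 = 0.
Characteristic equation: λ² - (0)λ + (0) = 0.
Discriminant = (0)² - 4*(0) = 0 - 0 = 0.
λ = (0 ± √0) / 2 = (0 ± 0) / 2 = 0, 0.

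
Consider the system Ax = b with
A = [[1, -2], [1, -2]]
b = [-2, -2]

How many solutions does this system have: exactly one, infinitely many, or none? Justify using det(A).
Infinitely many solutions

det(A) = (1)*(-2) - (-2)*(1) = 0, so A is singular (column 2 is -2 times column 1).
b = [-2, -2] = -2 * column 1 of A, so b lies in the column space of A.
A singular matrix whose right-hand side is in its column space gives a 1-parameter family of solutions — infinitely many.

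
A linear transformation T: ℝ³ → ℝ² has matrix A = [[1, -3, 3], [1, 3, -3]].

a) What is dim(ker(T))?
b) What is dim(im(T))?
dim(ker) = 1, dim(im) = 2

The two rows are not scalar multiples of one another (no single k satisfies row 2 = k × row 1), so they are linearly independent.
Thus rank(A) = 2.
dim(im(T)) = rank(A) = 2.
By the rank-nullity theorem applied to T: ℝ³ → ℝ², rank(A) + nullity(A) = 3 (the domain dimension), so dim(ker(T)) = 3 - 2 = 1.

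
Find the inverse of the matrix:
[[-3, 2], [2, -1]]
[[1, 2], [2, 3]]

For [[a,b],[c,d]], inverse = (1/det)·[[d,-b],[-c,a]]
det = -3·-1 - 2·2 = -1
Inverse = (1/-1)·[[-1, -2], [-2, -3]]
        = [[1, 2], [2, 3]]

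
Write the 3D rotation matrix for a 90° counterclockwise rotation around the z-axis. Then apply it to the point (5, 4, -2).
R = [[0, -1, 0], [1, 0, 0], [0, 0, 1]]; R·(5, 4, -2) = (-4, 5, -2)

Rotation matrix for 90° around z-axis:
cos(90°) = 0, sin(90°) = 1
R = [[0, -1, 0], [1, 0, 0], [0, 0, 1]]
Apply to (5, 4, -2): R·[5, 4, -2]ᵀ = (-4, 5, -2)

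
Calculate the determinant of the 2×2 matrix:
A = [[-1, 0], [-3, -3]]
3

For A = [[a, b], [c, d]], det(A) = a*d - b*c.
det(A) = (-1)*(-3) - (0)*(-3) = 3 - 0 = 3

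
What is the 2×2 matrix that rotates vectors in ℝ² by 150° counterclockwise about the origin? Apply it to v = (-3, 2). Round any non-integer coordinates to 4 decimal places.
R = [[-√3/2, -1/2], [1/2, -√3/2]]; R·v = (1.5981, -3.2321)

A counterclockwise rotation by angle θ in ℝ² has matrix R(θ) = [[cos θ, -sin θ], [sin θ, cos θ]].
For θ = 150°: cos θ = -√3/2, sin θ = 1/2.
R(150°) = [[-√3/2, -1/2], [1/2, -√3/2]].
R·v = [-√3/2·-3 + (-1/2)·2, 1/2·-3 + -√3/2·2] = (1.5981, -3.2321).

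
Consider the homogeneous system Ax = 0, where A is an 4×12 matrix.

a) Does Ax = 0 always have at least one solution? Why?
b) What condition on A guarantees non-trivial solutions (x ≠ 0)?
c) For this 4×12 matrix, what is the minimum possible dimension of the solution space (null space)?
a) Yes, x = 0 is always a solution. b) When A has linearly dependent columns (rank < n). c) Minimum nullity = 8.

a) x = 0 satisfies A·0 = 0, so the zero vector is always a solution.
b) Non-trivial solutions exist iff the columns of A are linearly dependent, equivalently rank(A) < n (the number of columns).
c) By rank-nullity, rank(A) + nullity(A) = n = 12. Since A has only 4 rows, rank(A) ≤ 4, so nullity(A) ≥ 12 - 4 = 8.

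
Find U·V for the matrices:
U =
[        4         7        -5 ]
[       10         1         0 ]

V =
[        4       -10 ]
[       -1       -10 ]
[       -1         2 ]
UV =
[       14      -120 ]
[       39      -110 ]

Matrix multiplication: (UV)[i][j] = sum over k of U[i][k] * V[k][j].
  (UV)[0][0] = (4)*(4) + (7)*(-1) + (-5)*(-1) = 14
  (UV)[0][1] = (4)*(-10) + (7)*(-10) + (-5)*(2) = -120
  (UV)[1][0] = (10)*(4) + (1)*(-1) + (0)*(-1) = 39
  (UV)[1][1] = (10)*(-10) + (1)*(-10) + (0)*(2) = -110
UV =
[       14      -120 ]
[       39      -110 ]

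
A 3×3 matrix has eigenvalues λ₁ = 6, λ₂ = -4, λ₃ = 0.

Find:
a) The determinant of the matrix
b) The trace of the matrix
det = 0, trace = 2

Two standard eigenvalue identities:
- det(A) equals the product of the eigenvalues (counted with multiplicity).
- trace(A) equals the sum of the eigenvalues.
det(A) = (6)*(-4)*(0) = 0.
trace(A) = 6 - 4 + 0 = 2.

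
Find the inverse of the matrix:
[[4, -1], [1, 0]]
[[0, 1], [-1, 4]]

For [[a,b],[c,d]], inverse = (1/det)·[[d,-b],[-c,a]]
det = 4·0 - -1·1 = 1
Inverse = (1/1)·[[0, 1], [-1, 4]]
        = [[0, 1], [-1, 4]]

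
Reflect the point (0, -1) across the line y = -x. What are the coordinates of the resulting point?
(1, 0)

Reflection across line y = -x: (0, -1) → (1, 0)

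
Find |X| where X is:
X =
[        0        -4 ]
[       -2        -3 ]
det(X) = -8

For a 2×2 matrix [[a, b], [c, d]], det = a*d - b*c.
det(X) = (0)*(-3) - (-4)*(-2) = 0 - 8 = -8.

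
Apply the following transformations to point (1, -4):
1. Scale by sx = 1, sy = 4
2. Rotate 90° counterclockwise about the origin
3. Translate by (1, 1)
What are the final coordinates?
(17, 2)

Step 1: Scale → (1, -16)
Step 2: Rotate 90° → (16, 1)
Step 3: Translate → (17, 2)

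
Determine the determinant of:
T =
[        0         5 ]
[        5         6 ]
det(T) = -25

For a 2×2 matrix [[a, b], [c, d]], det = a*d - b*c.
det(T) = (0)*(6) - (5)*(5) = 0 - 25 = -25.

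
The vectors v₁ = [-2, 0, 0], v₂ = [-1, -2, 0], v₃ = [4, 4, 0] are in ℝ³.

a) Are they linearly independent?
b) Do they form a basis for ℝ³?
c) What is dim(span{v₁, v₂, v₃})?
Not independent, not a basis, dim(span) = 2

Check whether v₃ can be written as a linear combination of v₁ and v₂.
v₃ = (-1)·v₁ + (-2)·v₂ = [4, 4, 0], so the three vectors are linearly dependent.
Thus they do not form a basis for ℝ³, and dim(span{v₁, v₂, v₃}) = 2 (spanned by v₁ and v₂).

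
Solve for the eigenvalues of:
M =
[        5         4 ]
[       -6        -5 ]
λ = -1, 1

Solve det(M - λI) = 0. For a 2×2 matrix the characteristic equation is λ² - (trace)λ + det = 0.
trace(M) = a + d = 5 - 5 = 0.
det(M) = a*d - b*c = (5)*(-5) - (4)*(-6) = -25 + 24 = -1.
Characteristic equation: λ² - (0)λ + (-1) = 0.
Discriminant = (0)² - 4*(-1) = 0 + 4 = 4.
λ = (0 ± √4) / 2 = (0 ± 2) / 2 = -1, 1.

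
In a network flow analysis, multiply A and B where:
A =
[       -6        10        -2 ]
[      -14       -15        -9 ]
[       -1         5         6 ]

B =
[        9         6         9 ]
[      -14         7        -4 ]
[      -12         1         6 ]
AB =
[     -170        32      -106 ]
[      192      -198      -120 ]
[     -151        35         7 ]

Matrix multiplication: (AB)[i][j] = sum over k of A[i][k] * B[k][j].
  (AB)[0][0] = (-6)*(9) + (10)*(-14) + (-2)*(-12) = -170
  (AB)[0][1] = (-6)*(6) + (10)*(7) + (-2)*(1) = 32
  (AB)[0][2] = (-6)*(9) + (10)*(-4) + (-2)*(6) = -106
  (AB)[1][0] = (-14)*(9) + (-15)*(-14) + (-9)*(-12) = 192
  (AB)[1][1] = (-14)*(6) + (-15)*(7) + (-9)*(1) = -198
  (AB)[1][2] = (-14)*(9) + (-15)*(-4) + (-9)*(6) = -120
  (AB)[2][0] = (-1)*(9) + (5)*(-14) + (6)*(-12) = -151
  (AB)[2][1] = (-1)*(6) + (5)*(7) + (6)*(1) = 35
  (AB)[2][2] = (-1)*(9) + (5)*(-4) + (6)*(6) = 7
AB =
[     -170        32      -106 ]
[      192      -198      -120 ]
[     -151        35         7 ]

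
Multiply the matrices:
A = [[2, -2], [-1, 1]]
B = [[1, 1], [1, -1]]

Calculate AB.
[[0, 4], [0, -2]]

Each entry (i,j) of AB = sum over k of A[i][k]*B[k][j].
(AB)[0][0] = (2)*(1) + (-2)*(1) = 0
(AB)[0][1] = (2)*(1) + (-2)*(-1) = 4
(AB)[1][0] = (-1)*(1) + (1)*(1) = 0
(AB)[1][1] = (-1)*(1) + (1)*(-1) = -2
AB = [[0, 4], [0, -2]]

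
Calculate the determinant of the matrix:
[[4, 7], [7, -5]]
-69

For a 2×2 matrix [[a, b], [c, d]], det = ad - bc
det = (4)(-5) - (7)(7) = -20 - 49 = -69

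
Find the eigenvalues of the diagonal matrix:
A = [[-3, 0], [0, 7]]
λ₁ = -3, λ₂ = 7

The characteristic polynomial of A is det(A - λI) = (-3 - λ)(7 - λ) = 0.
The roots are λ = -3 and λ = 7, so the eigenvalues are the diagonal entries.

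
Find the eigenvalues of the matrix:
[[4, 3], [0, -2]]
λ = -2 and λ = 4

Characteristic equation: det(A - λI) = 0
λ² - (trace)λ + (det) = 0
λ² - (2)λ + (-8) = 0
λ² - 2λ - 8 = 0
Solving: λ = -2, 4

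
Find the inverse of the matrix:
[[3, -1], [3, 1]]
[[1/6, 1/6], [-1/2, 1/2]]

For [[a,b],[c,d]], inverse = (1/det)·[[d,-b],[-c,a]]
det = 3·1 - -1·3 = 6
Inverse = (1/6)·[[1, 1], [-3, 3]]
        = [[1/6, 1/6], [-1/2, 1/2]]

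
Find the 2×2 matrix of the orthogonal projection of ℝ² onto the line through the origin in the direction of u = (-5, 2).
[[25/29, -10/29], [-10/29, 4/29]]

The orthogonal projection onto the line spanned by a nonzero vector u = (a, b) has matrix P = (u uᵀ) / (uᵀ u) = (1/(a² + b²)) · [[a², ab], [ab, b²]].
Here u = (-5, 2), so a² + b² = 25 + 4 = 29.
P = (1/29) · [[25, -10], [-10, 4]] = [[25/29, -10/29], [-10/29, 4/29]].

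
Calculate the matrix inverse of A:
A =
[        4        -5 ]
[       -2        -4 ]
det(A) = -26
A⁻¹ =
[     2/13     -5/26 ]
[    -1/13     -2/13 ]

For a 2×2 matrix A = [[a, b], [c, d]] with det(A) ≠ 0, A⁻¹ = (1/det(A)) * [[d, -b], [-c, a]].
det(A) = (4)*(-4) - (-5)*(-2) = -16 - 10 = -26.
A⁻¹ = (1/-26) * [[-4, 5], [2, 4]].
Dividing each entry by -26 and reducing:
A⁻¹ =
[     2/13     -5/26 ]
[    -1/13     -2/13 ]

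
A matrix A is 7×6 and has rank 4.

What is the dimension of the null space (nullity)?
2

The rank-nullity theorem for an m×n matrix states:
rank(A) + nullity(A) = n (the number of columns).
Here n = 6 and rank(A) = 4, so nullity(A) = 6 - 4 = 2.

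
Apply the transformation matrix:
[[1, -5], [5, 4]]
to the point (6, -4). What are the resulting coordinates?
(26, 14)

Matrix multiplication:
[[1, -5], [5, 4]] × [6, -4]ᵀ
= [1×6 + -5×-4, 5×6 + 4×-4]ᵀ
= [26.0000, 14.0000]ᵀ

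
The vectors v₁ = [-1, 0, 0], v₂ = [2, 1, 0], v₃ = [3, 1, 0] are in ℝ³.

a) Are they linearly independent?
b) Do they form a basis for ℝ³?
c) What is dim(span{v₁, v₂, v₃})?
Not independent, not a basis, dim(span) = 2

Check whether v₃ can be written as a linear combination of v₁ and v₂.
v₃ = (-1)·v₁ + (1)·v₂ = [3, 1, 0], so the three vectors are linearly dependent.
Thus they do not form a basis for ℝ³, and dim(span{v₁, v₂, v₃}) = 2 (spanned by v₁ and v₂).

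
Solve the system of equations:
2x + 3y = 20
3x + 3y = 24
x = 4, y = 4

Use elimination (row reduction):
Equation 1: 2x + 3y = 20.
Equation 2: 3x + 3y = 24.
Multiply Eq1 by 3 and Eq2 by 2: 6x + 9y = 60;  6x + 6y = 48.
Subtract: (-3)y = -12, so y = 4.
Back-substitute into Eq1: 2x + 3*(4) = 20, so x = 4.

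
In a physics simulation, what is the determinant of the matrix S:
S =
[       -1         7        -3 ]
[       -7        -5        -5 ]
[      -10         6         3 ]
det(S) = 758

Expand along row 0 (cofactor expansion): det(S) = a*(e*i - f*h) - b*(d*i - f*g) + c*(d*h - e*g), where the 3×3 is [[a, b, c], [d, e, f], [g, h, i]].
Minor M_00 = (-5)*(3) - (-5)*(6) = -15 + 30 = 15.
Minor M_01 = (-7)*(3) - (-5)*(-10) = -21 - 50 = -71.
Minor M_02 = (-7)*(6) - (-5)*(-10) = -42 - 50 = -92.
det(S) = (-1)*(15) - (7)*(-71) + (-3)*(-92) = -15 + 497 + 276 = 758.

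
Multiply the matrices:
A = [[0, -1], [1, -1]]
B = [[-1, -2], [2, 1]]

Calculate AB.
[[-2, -1], [-3, -3]]

Each entry (i,j) of AB = sum over k of A[i][k]*B[k][j].
(AB)[0][0] = (0)*(-1) + (-1)*(2) = -2
(AB)[0][1] = (0)*(-2) + (-1)*(1) = -1
(AB)[1][0] = (1)*(-1) + (-1)*(2) = -3
(AB)[1][1] = (1)*(-2) + (-1)*(1) = -3
AB = [[-2, -1], [-3, -3]]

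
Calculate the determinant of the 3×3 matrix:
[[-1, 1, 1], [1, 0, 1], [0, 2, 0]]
4

Expansion along first row:
det = -1·det([[0,1],[2,0]]) - 1·det([[1,1],[0,0]]) + 1·det([[1,0],[0,2]])
    = -1·(0·0 - 1·2) - 1·(1·0 - 1·0) + 1·(1·2 - 0·0)
    = -1·-2 - 1·0 + 1·2
    = 2 + 0 + 2 = 4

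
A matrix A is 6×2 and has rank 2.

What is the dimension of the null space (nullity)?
0

The rank-nullity theorem for an m×n matrix states:
rank(A) + nullity(A) = n (the number of columns).
Here n = 2 and rank(A) = 2, so nullity(A) = 2 - 2 = 0.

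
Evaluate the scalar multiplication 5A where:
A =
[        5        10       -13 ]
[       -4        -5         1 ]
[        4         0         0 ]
5A =
[       25        50       -65 ]
[      -20       -25         5 ]
[       20         0         0 ]

Scalar multiplication is elementwise: (5A)[i][j] = 5 * A[i][j].
  (5A)[0][0] = 5 * (5) = 25
  (5A)[0][1] = 5 * (10) = 50
  (5A)[0][2] = 5 * (-13) = -65
  (5A)[1][0] = 5 * (-4) = -20
  (5A)[1][1] = 5 * (-5) = -25
  (5A)[1][2] = 5 * (1) = 5
  (5A)[2][0] = 5 * (4) = 20
  (5A)[2][1] = 5 * (0) = 0
  (5A)[2][2] = 5 * (0) = 0
5A =
[       25        50       -65 ]
[      -20       -25         5 ]
[       20         0         0 ]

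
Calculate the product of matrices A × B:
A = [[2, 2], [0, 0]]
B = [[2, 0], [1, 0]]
[[6, 0], [0, 0]]

Matrix multiplication:
C[0][0] = 2×2 + 2×1 = 6
C[0][1] = 2×0 + 2×0 = 0
C[1][0] = 0×2 + 0×1 = 0
C[1][1] = 0×0 + 0×0 = 0
Result: [[6, 0], [0, 0]]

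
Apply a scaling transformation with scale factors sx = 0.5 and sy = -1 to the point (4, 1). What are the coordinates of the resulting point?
(2.0, -1)

Scaling matrix:
[[0.50, 0], [0, -1]]
Result: (4 × 0.5, 1 × -1) = (2.0, -1)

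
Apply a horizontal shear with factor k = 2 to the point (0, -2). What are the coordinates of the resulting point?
(-4, -2)

Shear matrix for horizontal shear with factor k = 2:
[[1, 2], [0, 1]]
Result: (0, -2) → (-4, -2)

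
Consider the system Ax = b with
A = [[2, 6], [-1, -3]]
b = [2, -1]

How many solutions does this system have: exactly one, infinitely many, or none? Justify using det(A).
Infinitely many solutions

det(A) = (2)*(-3) - (6)*(-1) = 0, so A is singular (column 2 is 3 times column 1).
b = [2, -1] = 1 * column 1 of A, so b lies in the column space of A.
A singular matrix whose right-hand side is in its column space gives a 1-parameter family of solutions — infinitely many.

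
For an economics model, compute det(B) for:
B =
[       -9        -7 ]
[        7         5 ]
det(B) = 4

For a 2×2 matrix [[a, b], [c, d]], det = a*d - b*c.
det(B) = (-9)*(5) - (-7)*(7) = -45 + 49 = 4.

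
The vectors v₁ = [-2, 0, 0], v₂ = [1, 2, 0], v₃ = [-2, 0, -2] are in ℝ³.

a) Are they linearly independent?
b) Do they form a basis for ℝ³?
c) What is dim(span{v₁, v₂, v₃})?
Yes independent, yes basis, dim = 3

Stack v₁, v₂, v₃ as rows of a 3×3 matrix.
[[-2, 0, 0]; [1, 2, 0]; [-2, 0, -2]] is already lower triangular with nonzero diagonal entries (-2, 2, -2), so its determinant is the product of the diagonal entries, det = (-2)·(2)·(-2) = 8 ≠ 0, and the rows are linearly independent.
Three linearly independent vectors in ℝ³ form a basis for ℝ³, so dim(span{v₁,v₂,v₃}) = 3.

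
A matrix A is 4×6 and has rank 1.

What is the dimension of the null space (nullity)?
5

The rank-nullity theorem for an m×n matrix states:
rank(A) + nullity(A) = n (the number of columns).
Here n = 6 and rank(A) = 1, so nullity(A) = 6 - 1 = 5.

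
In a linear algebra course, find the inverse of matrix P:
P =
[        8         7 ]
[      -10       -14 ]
det(P) = -42
P⁻¹ =
[      1/3       1/6 ]
[    -5/21     -4/21 ]

For a 2×2 matrix P = [[a, b], [c, d]] with det(P) ≠ 0, P⁻¹ = (1/det(P)) * [[d, -b], [-c, a]].
det(P) = (8)*(-14) - (7)*(-10) = -112 + 70 = -42.
P⁻¹ = (1/-42) * [[-14, -7], [10, 8]].
Dividing each entry by -42 and reducing:
P⁻¹ =
[      1/3       1/6 ]
[    -5/21     -4/21 ]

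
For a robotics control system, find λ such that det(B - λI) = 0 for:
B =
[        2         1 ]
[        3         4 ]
λ = 1, 5

Solve det(B - λI) = 0. For a 2×2 matrix the characteristic equation is λ² - (trace)λ + det = 0.
trace(B) = a + d = 2 + 4 = 6.
det(B) = a*d - b*c = (2)*(4) - (1)*(3) = 8 - 3 = 5.
Characteristic equation: λ² - (6)λ + (5) = 0.
Discriminant = (6)² - 4*(5) = 36 - 20 = 16.
λ = (6 ± √16) / 2 = (6 ± 4) / 2 = 1, 5.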